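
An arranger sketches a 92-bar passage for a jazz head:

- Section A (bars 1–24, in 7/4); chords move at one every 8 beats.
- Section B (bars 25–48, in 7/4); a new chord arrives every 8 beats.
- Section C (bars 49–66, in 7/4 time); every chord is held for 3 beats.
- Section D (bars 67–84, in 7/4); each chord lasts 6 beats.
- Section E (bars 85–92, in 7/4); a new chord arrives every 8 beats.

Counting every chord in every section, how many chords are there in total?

112 chords

A has 168 beats and chords last 8 each, so 21 chords.
B has 168 beats and chords last 8 each, so 21 chords.
C has 126 beats and chords last 3 each, so 42 chords.
D has 126 beats and chords last 6 each, so 21 chords.
E has 56 beats and chords last 8 each, so 7 chords.
Total: 21 + 21 + 42 + 21 + 7 = 112.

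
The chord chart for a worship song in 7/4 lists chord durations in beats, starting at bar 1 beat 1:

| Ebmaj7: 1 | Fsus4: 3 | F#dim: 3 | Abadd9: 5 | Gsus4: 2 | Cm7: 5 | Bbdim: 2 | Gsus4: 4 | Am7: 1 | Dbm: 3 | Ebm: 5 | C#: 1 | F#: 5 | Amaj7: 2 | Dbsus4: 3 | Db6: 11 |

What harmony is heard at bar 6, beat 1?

Beat 1 of bar 6 is beat (6−1)×7 + 1 = 36 overall.
Running totals: Ebmaj7 ends at 1, Fsus4 ends at 4, F#dim ends at 7, Abadd9 ends at 12, Gsus4 ends at 14, Cm7 ends at 19, Bbdim ends at 21, Gsus4 ends at 25, Am7 ends at 26, Dbm ends at 29, Ebm ends at 34, C# ends at 35, F# ends at 40.
Beat 36 falls within F#.

F#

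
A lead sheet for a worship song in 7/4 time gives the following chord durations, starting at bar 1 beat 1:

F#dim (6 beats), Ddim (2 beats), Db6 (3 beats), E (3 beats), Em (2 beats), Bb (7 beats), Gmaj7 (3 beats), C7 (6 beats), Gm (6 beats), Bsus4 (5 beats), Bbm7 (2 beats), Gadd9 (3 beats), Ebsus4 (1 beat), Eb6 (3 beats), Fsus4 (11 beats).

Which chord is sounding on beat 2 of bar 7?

Bbm7

Beat 2 of bar 7 is beat (7−1)×7 + 2 = 44 overall.
Running totals: F#dim ends at 6, Ddim ends at 8, Db6 ends at 11, E ends at 14, Em ends at 16, Bb ends at 23, Gmaj7 ends at 26, C7 ends at 32, Gm ends at 38, Bsus4 ends at 43, Bbm7 ends at 45.
Beat 44 falls within Bbm7.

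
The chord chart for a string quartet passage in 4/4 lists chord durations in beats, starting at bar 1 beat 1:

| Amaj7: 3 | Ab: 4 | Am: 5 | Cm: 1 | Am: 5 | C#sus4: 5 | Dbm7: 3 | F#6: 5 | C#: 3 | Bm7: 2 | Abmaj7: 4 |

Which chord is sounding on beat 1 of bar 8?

F#6

Beat 1 of bar 8 is beat (8−1)×4 + 1 = 29 overall.
Running totals: Amaj7 ends at 3, Ab ends at 7, Am ends at 12, Cm ends at 13, Am ends at 18, C#sus4 ends at 23, Dbm7 ends at 26, F#6 ends at 31.
Beat 29 falls within F#6.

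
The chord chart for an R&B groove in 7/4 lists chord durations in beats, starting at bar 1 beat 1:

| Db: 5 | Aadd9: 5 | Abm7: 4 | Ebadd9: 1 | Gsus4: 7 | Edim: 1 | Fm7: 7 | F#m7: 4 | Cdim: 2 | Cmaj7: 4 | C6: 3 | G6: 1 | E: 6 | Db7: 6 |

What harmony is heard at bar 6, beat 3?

Beat 3 of bar 6 is beat (6−1)×7 + 3 = 38 overall.
Running totals: Db ends at 5, Aadd9 ends at 10, Abm7 ends at 14, Ebadd9 ends at 15, Gsus4 ends at 22, Edim ends at 23, Fm7 ends at 30, F#m7 ends at 34, Cdim ends at 36, Cmaj7 ends at 40.
Beat 38 falls within Cmaj7.

Cmaj7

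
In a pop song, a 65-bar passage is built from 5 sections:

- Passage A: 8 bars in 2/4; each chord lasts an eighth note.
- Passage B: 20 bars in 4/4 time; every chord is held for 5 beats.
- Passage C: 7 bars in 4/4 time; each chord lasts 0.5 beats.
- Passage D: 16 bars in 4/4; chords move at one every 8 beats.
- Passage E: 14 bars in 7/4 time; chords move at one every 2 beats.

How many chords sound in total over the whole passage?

161 chords

A has 16 beats and chords last 0.5 each, so 32 chords.
B has 80 beats and chords last 5 each, so 16 chords.
C has 28 beats and chords last 0.5 each, so 56 chords.
D has 64 beats and chords last 8 each, so 8 chords.
E has 98 beats and chords last 2 each, so 49 chords.
Total: 32 + 16 + 56 + 8 + 49 = 161.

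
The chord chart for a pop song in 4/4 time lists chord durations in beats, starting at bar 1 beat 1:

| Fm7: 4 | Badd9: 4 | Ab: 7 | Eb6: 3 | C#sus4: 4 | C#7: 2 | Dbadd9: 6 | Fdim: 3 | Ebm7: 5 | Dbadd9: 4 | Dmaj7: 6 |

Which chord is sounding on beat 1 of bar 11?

Dbadd9

Beat 1 of bar 11 is beat (11−1)×4 + 1 = 41 overall.
Running totals: Fm7 ends at 4, Badd9 ends at 8, Ab ends at 15, Eb6 ends at 18, C#sus4 ends at 22, C#7 ends at 24, Dbadd9 ends at 30, Fdim ends at 33, Ebm7 ends at 38, Dbadd9 ends at 42.
Beat 41 falls within Dbadd9.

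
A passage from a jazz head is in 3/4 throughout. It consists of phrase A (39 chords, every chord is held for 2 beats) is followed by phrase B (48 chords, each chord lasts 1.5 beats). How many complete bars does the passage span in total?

A: 39 × 2 = 78 beats = 26 bars.
B: 48 × 1.5 = 72 beats = 24 bars.
Total: 26 + 24 = 50 bars.

50 bars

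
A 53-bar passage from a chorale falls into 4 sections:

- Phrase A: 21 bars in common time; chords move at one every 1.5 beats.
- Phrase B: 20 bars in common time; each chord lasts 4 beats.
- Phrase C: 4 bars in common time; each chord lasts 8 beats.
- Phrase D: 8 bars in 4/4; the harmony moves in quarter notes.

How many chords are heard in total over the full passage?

A has 84 beats and chords last 1.5 each, so 56 chords.
B has 80 beats and chords last 4 each, so 20 chords.
C has 16 beats and chords last 8 each, so 2 chords.
D has 32 beats and chords last 1 each, so 32 chords.
Total: 56 + 20 + 2 + 32 = 110.

110 chords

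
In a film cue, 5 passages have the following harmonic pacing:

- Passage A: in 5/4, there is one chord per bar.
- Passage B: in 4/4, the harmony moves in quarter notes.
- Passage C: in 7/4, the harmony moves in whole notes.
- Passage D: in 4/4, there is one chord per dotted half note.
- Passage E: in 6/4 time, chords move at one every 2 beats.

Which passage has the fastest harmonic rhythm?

Passage B

A: 5/5 = 1 chord/bar.
B: 4/1 = 4 chords/bar.
C: 7/4 = 1.75 chords/bar.
D: 4/3 = 4/3 chords/bar.
E: 6/2 = 3 chords/bar.
Fastest is B at 4 chords/bar.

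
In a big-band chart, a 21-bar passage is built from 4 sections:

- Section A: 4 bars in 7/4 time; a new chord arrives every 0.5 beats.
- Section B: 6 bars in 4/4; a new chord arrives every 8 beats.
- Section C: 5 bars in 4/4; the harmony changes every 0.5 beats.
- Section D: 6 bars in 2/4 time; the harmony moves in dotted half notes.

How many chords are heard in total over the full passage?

103 chords

A: 4·7 = 28 beats, 28/0.5 = 56 chords.
B: 6·4 = 24 beats, 24/8 = 3 chords.
C: 5·4 = 20 beats, 20/0.5 = 40 chords.
D: 6·2 = 12 beats, 12/3 = 4 chords.
Total: 56 + 3 + 40 + 4 = 103.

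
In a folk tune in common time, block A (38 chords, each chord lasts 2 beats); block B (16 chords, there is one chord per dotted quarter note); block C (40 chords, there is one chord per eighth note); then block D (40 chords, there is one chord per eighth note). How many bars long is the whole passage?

35 bars

A: 38 × 2 = 76 beats = 19 bars.
B: 16 × 1.5 = 24 beats = 6 bars.
C: 40 × 0.5 = 20 beats = 5 bars.
D: 40 × 0.5 = 20 beats = 5 bars.
Total: 19 + 6 + 5 + 5 = 35 bars.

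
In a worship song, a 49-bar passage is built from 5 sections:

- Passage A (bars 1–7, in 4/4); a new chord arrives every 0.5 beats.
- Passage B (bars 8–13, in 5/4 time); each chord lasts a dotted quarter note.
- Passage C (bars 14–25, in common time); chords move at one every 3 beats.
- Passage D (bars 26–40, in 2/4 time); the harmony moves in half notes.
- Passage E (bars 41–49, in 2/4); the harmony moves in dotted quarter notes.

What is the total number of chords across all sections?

119 chords

A has 28 beats and chords last 0.5 each, so 56 chords.
B has 30 beats and chords last 1.5 each, so 20 chords.
C has 48 beats and chords last 3 each, so 16 chords.
D has 30 beats and chords last 2 each, so 15 chords.
E has 18 beats and chords last 1.5 each, so 12 chords.
Total: 56 + 20 + 16 + 15 + 12 = 119.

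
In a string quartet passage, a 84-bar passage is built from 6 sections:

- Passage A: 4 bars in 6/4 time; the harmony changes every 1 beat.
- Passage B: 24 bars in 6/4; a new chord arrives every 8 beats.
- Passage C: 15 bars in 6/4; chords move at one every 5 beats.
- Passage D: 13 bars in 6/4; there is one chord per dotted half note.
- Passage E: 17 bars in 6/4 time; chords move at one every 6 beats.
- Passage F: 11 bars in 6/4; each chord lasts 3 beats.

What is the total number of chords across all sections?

A has 24 beats and chords last 1 each, so 24 chords.
B has 144 beats and chords last 8 each, so 18 chords.
C has 90 beats and chords last 5 each, so 18 chords.
D has 78 beats and chords last 3 each, so 26 chords.
E has 102 beats and chords last 6 each, so 17 chords.
F has 66 beats and chords last 3 each, so 22 chords.
Total: 24 + 18 + 18 + 26 + 17 + 22 = 125.

125 chords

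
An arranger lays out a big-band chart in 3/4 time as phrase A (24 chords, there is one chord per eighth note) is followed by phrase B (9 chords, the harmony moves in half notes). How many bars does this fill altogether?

A: 24 × 0.5 = 12 beats = 4 bars.
B: 9 × 2 = 18 beats = 6 bars.
Total: 4 + 6 = 10 bars.

10 bars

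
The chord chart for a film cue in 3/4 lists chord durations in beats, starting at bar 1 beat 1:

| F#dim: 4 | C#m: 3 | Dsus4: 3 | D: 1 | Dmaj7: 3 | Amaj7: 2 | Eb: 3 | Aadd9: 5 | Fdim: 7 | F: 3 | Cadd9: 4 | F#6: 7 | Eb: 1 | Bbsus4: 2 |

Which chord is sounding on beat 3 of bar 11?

Beat 3 of bar 11 is beat (11−1)×3 + 3 = 33 overall.
Running totals: F#dim ends at 4, C#m ends at 7, Dsus4 ends at 10, D ends at 11, Dmaj7 ends at 14, Amaj7 ends at 16, Eb ends at 19, Aadd9 ends at 24, Fdim ends at 31, F ends at 34.
Beat 33 falls within F.

F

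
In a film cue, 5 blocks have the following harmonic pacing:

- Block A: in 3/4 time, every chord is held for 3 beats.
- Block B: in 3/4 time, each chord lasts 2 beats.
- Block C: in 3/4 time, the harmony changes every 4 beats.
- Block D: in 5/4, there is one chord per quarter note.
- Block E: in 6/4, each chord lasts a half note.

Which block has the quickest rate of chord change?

A: 3/3 = 1 chord/bar.
B: 3/2 = 1.5 chords/bar.
C: 3/4 = 0.75 chords/bar.
D: 5/1 = 5 chords/bar.
E: 6/2 = 3 chords/bar.
Fastest is D at 5 chords/bar.

Block D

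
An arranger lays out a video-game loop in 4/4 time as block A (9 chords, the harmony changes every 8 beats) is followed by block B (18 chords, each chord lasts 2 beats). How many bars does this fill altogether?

A: 9 × 8 = 72 beats = 18 bars.
B: 18 × 2 = 36 beats = 9 bars.
Total: 18 + 9 = 27 bars.

27 bars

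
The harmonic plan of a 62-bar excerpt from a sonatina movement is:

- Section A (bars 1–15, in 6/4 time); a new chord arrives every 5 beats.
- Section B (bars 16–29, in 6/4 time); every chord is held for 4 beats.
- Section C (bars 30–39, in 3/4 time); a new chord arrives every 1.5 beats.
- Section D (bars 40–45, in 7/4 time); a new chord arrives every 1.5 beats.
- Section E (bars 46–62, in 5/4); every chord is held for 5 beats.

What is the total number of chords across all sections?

A has 90 beats and chords last 5 each, so 18 chords.
B has 84 beats and chords last 4 each, so 21 chords.
C has 30 beats and chords last 1.5 each, so 20 chords.
D has 42 beats and chords last 1.5 each, so 28 chords.
E has 85 beats and chords last 5 each, so 17 chords.
Total: 18 + 21 + 20 + 28 + 17 = 104.

104 chords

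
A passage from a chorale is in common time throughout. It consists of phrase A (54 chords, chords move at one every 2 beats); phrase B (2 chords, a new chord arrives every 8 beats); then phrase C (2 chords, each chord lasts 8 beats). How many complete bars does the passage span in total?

35 bars

A: 54 × 2 = 108 beats = 27 bars.
B: 2 × 8 = 16 beats = 4 bars.
C: 2 × 8 = 16 beats = 4 bars.
Total: 27 + 4 + 4 = 35 bars.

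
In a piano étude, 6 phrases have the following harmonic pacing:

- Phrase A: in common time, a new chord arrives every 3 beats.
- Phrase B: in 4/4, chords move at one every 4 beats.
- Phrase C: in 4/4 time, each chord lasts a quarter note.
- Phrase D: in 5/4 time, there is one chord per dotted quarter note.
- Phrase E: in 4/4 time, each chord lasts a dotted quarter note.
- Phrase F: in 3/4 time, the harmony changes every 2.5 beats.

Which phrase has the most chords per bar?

A: 4 beats/bar ÷ 3 beats/chord = 4/3 chords/bar.
B: 4 beats/bar ÷ 4 beats/chord = 1 chord/bar.
C: 4 beats/bar ÷ 1 beat/chord = 4 chords/bar.
D: 5 beats/bar ÷ 1.5 beats/chord = 10/3 chords/bar.
E: 4 beats/bar ÷ 1.5 beats/chord = 8/3 chords/bar.
F: 3 beats/bar ÷ 2.5 beats/chord = 1.2 chords/bar.
Fastest is C at 4 chords/bar.

Phrase C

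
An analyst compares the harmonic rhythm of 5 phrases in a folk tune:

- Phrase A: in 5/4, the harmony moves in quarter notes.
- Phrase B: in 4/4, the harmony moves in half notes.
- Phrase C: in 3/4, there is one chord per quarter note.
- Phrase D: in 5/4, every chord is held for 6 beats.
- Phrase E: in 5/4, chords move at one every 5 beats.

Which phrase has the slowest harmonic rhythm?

Phrase D

A: 5 beats/bar ÷ 1 beat/chord = 5 chords/bar.
B: 4 beats/bar ÷ 2 beats/chord = 2 chords/bar.
C: 3 beats/bar ÷ 1 beat/chord = 3 chords/bar.
D: 5 beats/bar ÷ 6 beats/chord = 5/6 chords/bar.
E: 5 beats/bar ÷ 5 beats/chord = 1 chord/bar.
Slowest is D at 5/6 chords/bar.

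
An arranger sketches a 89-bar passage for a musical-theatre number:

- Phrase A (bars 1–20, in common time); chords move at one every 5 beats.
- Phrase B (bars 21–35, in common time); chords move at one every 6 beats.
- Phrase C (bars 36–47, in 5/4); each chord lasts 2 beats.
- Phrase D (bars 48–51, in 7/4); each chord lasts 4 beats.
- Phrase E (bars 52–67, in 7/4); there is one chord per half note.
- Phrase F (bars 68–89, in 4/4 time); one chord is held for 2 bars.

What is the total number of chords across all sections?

A: 20 bars × 4 beats = 80 beats; 5 beats/chord → 16 chords.
B: 15 bars × 4 beats = 60 beats; 6 beats/chord → 10 chords.
C: 12 bars × 5 beats = 60 beats; 2 beats/chord → 30 chords.
D: 4 bars × 7 beats = 28 beats; 4 beats/chord → 7 chords.
E: 16 bars × 7 beats = 112 beats; 2 beats/chord → 56 chords.
F: 22 bars × 4 beats = 88 beats; 8 beats/chord → 11 chords.
Total: 16 + 10 + 30 + 7 + 56 + 11 = 130.

130 chords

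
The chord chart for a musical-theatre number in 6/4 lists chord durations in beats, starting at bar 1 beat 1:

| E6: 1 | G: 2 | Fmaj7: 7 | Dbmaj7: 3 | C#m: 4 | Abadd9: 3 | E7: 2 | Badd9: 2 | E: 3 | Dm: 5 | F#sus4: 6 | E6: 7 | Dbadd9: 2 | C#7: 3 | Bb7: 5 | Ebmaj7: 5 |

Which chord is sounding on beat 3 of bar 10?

Beat 3 of bar 10 is beat (10−1)×6 + 3 = 57 overall.
Running totals: E6 ends at 1, G ends at 3, Fmaj7 ends at 10, Dbmaj7 ends at 13, C#m ends at 17, Abadd9 ends at 20, E7 ends at 22, Badd9 ends at 24, E ends at 27, Dm ends at 32, F#sus4 ends at 38, E6 ends at 45, Dbadd9 ends at 47, C#7 ends at 50, Bb7 ends at 55, Ebmaj7 ends at 60.
Beat 57 falls within Ebmaj7.

Ebmaj7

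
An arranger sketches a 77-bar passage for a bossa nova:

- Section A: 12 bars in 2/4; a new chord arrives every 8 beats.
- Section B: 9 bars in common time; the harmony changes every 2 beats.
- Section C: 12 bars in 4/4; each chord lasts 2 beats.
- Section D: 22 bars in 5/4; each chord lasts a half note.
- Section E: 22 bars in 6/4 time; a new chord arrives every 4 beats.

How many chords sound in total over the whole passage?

A has 24 beats and chords last 8 each, so 3 chords.
B has 36 beats and chords last 2 each, so 18 chords.
C has 48 beats and chords last 2 each, so 24 chords.
D has 110 beats and chords last 2 each, so 55 chords.
E has 132 beats and chords last 4 each, so 33 chords.
Total: 3 + 18 + 24 + 55 + 33 = 133.

133 chords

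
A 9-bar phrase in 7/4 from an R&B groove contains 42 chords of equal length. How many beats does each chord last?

9 bars × 7 beats/bar = 63 beats total.
63 beats ÷ 42 chords = 1.5 beats per chord.
(That is a dotted quarter note.)

1.5 beats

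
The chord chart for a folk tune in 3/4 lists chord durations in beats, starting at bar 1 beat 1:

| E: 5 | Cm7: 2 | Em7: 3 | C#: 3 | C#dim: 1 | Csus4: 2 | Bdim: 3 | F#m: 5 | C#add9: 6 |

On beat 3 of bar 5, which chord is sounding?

Csus4

Beat 3 of bar 5 is beat (5−1)×3 + 3 = 15 overall.
Running totals: E ends at 5, Cm7 ends at 7, Em7 ends at 10, C# ends at 13, C#dim ends at 14, Csus4 ends at 16.
Beat 15 falls within Csus4.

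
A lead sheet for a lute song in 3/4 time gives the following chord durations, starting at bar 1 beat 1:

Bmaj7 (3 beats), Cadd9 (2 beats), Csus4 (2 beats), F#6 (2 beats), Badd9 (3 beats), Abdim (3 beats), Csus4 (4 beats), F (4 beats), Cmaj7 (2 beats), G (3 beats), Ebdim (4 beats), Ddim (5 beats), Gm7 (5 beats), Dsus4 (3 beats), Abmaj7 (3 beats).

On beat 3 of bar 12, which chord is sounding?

Beat 3 of bar 12 is beat (12−1)×3 + 3 = 36 overall.
Running totals: Bmaj7 ends at 3, Cadd9 ends at 5, Csus4 ends at 7, F#6 ends at 9, Badd9 ends at 12, Abdim ends at 15, Csus4 ends at 19, F ends at 23, Cmaj7 ends at 25, G ends at 28, Ebdim ends at 32, Ddim ends at 37.
Beat 36 falls within Ddim.

Ddim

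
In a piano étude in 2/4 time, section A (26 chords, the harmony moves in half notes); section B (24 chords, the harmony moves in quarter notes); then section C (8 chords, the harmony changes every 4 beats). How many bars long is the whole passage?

A: 26 × 2 = 52 beats = 26 bars.
B: 24 × 1 = 24 beats = 12 bars.
C: 8 × 4 = 32 beats = 16 bars.
Total: 26 + 12 + 16 = 54 bars.

54 bars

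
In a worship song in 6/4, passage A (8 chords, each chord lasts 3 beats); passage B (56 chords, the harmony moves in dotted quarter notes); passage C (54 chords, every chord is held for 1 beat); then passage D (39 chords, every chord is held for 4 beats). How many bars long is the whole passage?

53 bars

A: 8 × 3 = 24 beats = 4 bars.
B: 56 × 1.5 = 84 beats = 14 bars.
C: 54 × 1 = 54 beats = 9 bars.
D: 39 × 4 = 156 beats = 26 bars.
Total: 4 + 14 + 9 + 26 = 53 bars.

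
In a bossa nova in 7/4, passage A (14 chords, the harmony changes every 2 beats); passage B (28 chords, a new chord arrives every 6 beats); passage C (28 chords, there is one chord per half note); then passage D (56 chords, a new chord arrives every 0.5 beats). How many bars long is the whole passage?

A: 14 × 2 = 28 beats = 4 bars.
B: 28 × 6 = 168 beats = 24 bars.
C: 28 × 2 = 56 beats = 8 bars.
D: 56 × 0.5 = 28 beats = 4 bars.
Total: 4 + 24 + 8 + 4 = 40 bars.

40 bars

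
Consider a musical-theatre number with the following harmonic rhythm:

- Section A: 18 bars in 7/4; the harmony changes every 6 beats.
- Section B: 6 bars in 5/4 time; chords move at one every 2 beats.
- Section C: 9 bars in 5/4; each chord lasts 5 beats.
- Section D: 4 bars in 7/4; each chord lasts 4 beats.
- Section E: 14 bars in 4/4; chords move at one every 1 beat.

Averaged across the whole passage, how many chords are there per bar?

A: 18 × 7 = 126 beats ÷ 6 = 21 chords.
B: 6 × 5 = 30 beats ÷ 2 = 15 chords.
C: 9 × 5 = 45 beats ÷ 5 = 9 chords.
D: 4 × 7 = 28 beats ÷ 4 = 7 chords.
E: 14 × 4 = 56 beats ÷ 1 = 56 chords.
Overall: 108 chords over 51 bars → 108/51 = 36/17 chords per bar.

36/17 chords per bar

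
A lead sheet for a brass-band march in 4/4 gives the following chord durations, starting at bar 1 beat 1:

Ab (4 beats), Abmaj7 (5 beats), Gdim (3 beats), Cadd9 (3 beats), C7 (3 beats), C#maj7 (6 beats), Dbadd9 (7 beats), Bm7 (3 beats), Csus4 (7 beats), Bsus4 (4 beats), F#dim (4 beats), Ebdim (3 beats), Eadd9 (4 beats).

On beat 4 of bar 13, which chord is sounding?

Beat 4 of bar 13 is beat (13−1)×4 + 4 = 52 overall.
Running totals: Ab ends at 4, Abmaj7 ends at 9, Gdim ends at 12, Cadd9 ends at 15, C7 ends at 18, C#maj7 ends at 24, Dbadd9 ends at 31, Bm7 ends at 34, Csus4 ends at 41, Bsus4 ends at 45, F#dim ends at 49, Ebdim ends at 52.
Beat 52 falls within Ebdim.

Ebdim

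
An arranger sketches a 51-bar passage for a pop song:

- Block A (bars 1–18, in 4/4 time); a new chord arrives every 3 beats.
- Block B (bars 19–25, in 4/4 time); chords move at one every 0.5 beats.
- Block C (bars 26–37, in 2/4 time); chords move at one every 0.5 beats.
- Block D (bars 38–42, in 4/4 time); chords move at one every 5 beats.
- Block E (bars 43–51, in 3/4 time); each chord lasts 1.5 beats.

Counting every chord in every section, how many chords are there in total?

A has 72 beats and chords last 3 each, so 24 chords.
B has 28 beats and chords last 0.5 each, so 56 chords.
C has 24 beats and chords last 0.5 each, so 48 chords.
D has 20 beats and chords last 5 each, so 4 chords.
E has 27 beats and chords last 1.5 each, so 18 chords.
Total: 24 + 56 + 48 + 4 + 18 = 150.

150 chords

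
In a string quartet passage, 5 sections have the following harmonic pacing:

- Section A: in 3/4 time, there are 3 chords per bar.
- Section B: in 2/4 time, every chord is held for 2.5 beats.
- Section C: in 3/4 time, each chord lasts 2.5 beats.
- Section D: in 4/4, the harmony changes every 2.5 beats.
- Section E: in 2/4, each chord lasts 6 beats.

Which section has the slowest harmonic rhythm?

A: each chord is 1 beat in 3/4, so 3 per bar.
B: each chord is 2.5 beats in 2/4, so 0.8 per bar.
C: each chord is 2.5 beats in 3/4, so 1.2 per bar.
D: each chord is 2.5 beats in 4/4, so 1.6 per bar.
E: each chord is 6 beats in 2/4, so 1/3 per bar.
Slowest is E at 1/3 chords/bar.

Section E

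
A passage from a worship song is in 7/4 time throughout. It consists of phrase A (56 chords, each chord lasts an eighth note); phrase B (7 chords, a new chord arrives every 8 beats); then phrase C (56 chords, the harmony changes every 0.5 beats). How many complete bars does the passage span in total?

16 bars

A: 56 × 0.5 = 28 beats = 4 bars.
B: 7 × 8 = 56 beats = 8 bars.
C: 56 × 0.5 = 28 beats = 4 bars.
Total: 4 + 8 + 4 = 16 bars.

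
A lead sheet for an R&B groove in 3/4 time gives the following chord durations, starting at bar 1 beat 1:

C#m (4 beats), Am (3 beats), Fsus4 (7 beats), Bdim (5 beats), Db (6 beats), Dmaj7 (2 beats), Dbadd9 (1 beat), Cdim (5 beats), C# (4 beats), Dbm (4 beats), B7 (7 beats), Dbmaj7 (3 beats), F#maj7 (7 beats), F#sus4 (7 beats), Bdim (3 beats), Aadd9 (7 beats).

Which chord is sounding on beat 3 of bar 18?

F#maj7

Beat 3 of bar 18 is beat (18−1)×3 + 3 = 54 overall.
Running totals: C#m ends at 4, Am ends at 7, Fsus4 ends at 14, Bdim ends at 19, Db ends at 25, Dmaj7 ends at 27, Dbadd9 ends at 28, Cdim ends at 33, C# ends at 37, Dbm ends at 41, B7 ends at 48, Dbmaj7 ends at 51, F#maj7 ends at 58.
Beat 54 falls within F#maj7.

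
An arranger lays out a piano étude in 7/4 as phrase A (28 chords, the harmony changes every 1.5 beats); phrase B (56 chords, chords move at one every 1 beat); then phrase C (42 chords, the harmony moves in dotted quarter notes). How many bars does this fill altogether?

23 bars

A: 28 × 1.5 = 42 beats = 6 bars.
B: 56 × 1 = 56 beats = 8 bars.
C: 42 × 1.5 = 63 beats = 9 bars.
Total: 6 + 8 + 9 = 23 bars.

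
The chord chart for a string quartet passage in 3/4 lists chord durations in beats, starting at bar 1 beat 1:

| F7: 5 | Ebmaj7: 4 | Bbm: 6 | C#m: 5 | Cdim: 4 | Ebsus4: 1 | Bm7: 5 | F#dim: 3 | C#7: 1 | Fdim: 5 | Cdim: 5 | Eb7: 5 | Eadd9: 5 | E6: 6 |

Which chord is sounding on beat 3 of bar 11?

F#dim

Beat 3 of bar 11 is beat (11−1)×3 + 3 = 33 overall.
Running totals: F7 ends at 5, Ebmaj7 ends at 9, Bbm ends at 15, C#m ends at 20, Cdim ends at 24, Ebsus4 ends at 25, Bm7 ends at 30, F#dim ends at 33.
Beat 33 falls within F#dim.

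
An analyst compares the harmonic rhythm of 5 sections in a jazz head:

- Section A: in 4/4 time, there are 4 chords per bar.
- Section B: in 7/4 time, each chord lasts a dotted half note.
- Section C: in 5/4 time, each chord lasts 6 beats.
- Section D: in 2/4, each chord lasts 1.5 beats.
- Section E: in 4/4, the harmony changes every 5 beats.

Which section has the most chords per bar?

Section A

A: 4/1 = 4 chords/bar.
B: 7/3 = 7/3 chords/bar.
C: 5/6 = 5/6 chords/bar.
D: 2/1.5 = 4/3 chords/bar.
E: 4/5 = 0.8 chords/bar.
Fastest is A at 4 chords/bar.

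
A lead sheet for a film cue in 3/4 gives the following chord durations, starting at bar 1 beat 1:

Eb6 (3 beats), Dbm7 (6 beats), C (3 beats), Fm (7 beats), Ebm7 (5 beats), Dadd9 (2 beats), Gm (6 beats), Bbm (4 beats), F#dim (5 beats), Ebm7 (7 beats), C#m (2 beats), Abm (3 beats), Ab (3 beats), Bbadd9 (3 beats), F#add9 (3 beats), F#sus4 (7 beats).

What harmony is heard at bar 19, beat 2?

Beat 2 of bar 19 is beat (19−1)×3 + 2 = 56 overall.
Running totals: Eb6 ends at 3, Dbm7 ends at 9, C ends at 12, Fm ends at 19, Ebm7 ends at 24, Dadd9 ends at 26, Gm ends at 32, Bbm ends at 36, F#dim ends at 41, Ebm7 ends at 48, C#m ends at 50, Abm ends at 53, Ab ends at 56.
Beat 56 falls within Ab.

Ab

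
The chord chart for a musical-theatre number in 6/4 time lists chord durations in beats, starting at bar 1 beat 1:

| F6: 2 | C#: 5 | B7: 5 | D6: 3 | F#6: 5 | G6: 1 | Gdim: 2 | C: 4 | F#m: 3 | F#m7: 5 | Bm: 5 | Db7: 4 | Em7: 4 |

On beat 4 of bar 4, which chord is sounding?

Beat 4 of bar 4 is beat (4−1)×6 + 4 = 22 overall.
Running totals: F6 ends at 2, C# ends at 7, B7 ends at 12, D6 ends at 15, F#6 ends at 20, G6 ends at 21, Gdim ends at 23.
Beat 22 falls within Gdim.

Gdim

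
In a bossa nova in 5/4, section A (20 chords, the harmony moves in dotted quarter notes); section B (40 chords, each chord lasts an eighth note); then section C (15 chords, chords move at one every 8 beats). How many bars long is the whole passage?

A: 20 × 1.5 = 30 beats = 6 bars.
B: 40 × 0.5 = 20 beats = 4 bars.
C: 15 × 8 = 120 beats = 24 bars.
Total: 6 + 4 + 24 = 34 bars.

34 bars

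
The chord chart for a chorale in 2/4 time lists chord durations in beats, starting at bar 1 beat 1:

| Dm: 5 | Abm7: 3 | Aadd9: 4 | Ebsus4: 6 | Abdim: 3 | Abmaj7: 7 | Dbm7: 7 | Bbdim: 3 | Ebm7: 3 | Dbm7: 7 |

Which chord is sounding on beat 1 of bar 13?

Beat 1 of bar 13 is beat (13−1)×2 + 1 = 25 overall.
Running totals: Dm ends at 5, Abm7 ends at 8, Aadd9 ends at 12, Ebsus4 ends at 18, Abdim ends at 21, Abmaj7 ends at 28.
Beat 25 falls within Abmaj7.

Abmaj7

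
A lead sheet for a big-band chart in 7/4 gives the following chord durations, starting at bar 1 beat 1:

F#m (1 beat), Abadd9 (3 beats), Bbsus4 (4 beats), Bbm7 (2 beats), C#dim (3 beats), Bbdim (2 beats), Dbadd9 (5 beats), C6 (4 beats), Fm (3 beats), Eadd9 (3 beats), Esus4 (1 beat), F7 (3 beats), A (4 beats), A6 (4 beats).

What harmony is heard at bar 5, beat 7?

A

Beat 7 of bar 5 is beat (5−1)×7 + 7 = 35 overall.
Running totals: F#m ends at 1, Abadd9 ends at 4, Bbsus4 ends at 8, Bbm7 ends at 10, C#dim ends at 13, Bbdim ends at 15, Dbadd9 ends at 20, C6 ends at 24, Fm ends at 27, Eadd9 ends at 30, Esus4 ends at 31, F7 ends at 34, A ends at 38.
Beat 35 falls within A.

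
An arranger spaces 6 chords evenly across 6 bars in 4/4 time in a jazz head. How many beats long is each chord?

6 bars × 4 beats/bar = 24 beats total.
24 beats ÷ 6 chords = 4 beats per chord.
(That is a whole note.)

4 beats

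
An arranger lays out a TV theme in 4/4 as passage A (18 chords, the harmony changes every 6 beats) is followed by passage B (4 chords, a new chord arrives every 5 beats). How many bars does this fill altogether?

32 bars

A: 18 × 6 = 108 beats = 27 bars.
B: 4 × 5 = 20 beats = 5 bars.
Total: 27 + 5 = 32 bars.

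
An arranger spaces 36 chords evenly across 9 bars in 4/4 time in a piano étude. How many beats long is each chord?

1 beat

9 bars × 4 beats/bar = 36 beats total.
36 beats ÷ 36 chords = 1 beats per chord.
(That is a quarter note.)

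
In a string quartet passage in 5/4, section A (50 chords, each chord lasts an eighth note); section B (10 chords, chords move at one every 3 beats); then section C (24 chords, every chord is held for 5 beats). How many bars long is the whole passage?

A: 50 × 0.5 = 25 beats = 5 bars.
B: 10 × 3 = 30 beats = 6 bars.
C: 24 × 5 = 120 beats = 24 bars.
Total: 5 + 6 + 24 = 35 bars.

35 bars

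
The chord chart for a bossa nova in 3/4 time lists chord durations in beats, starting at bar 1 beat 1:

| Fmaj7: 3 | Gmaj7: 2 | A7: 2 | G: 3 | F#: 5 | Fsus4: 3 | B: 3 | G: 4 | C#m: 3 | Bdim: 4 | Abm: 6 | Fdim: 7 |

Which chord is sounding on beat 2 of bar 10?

Beat 2 of bar 10 is beat (10−1)×3 + 2 = 29 overall.
Running totals: Fmaj7 ends at 3, Gmaj7 ends at 5, A7 ends at 7, G ends at 10, F# ends at 15, Fsus4 ends at 18, B ends at 21, G ends at 25, C#m ends at 28, Bdim ends at 32.
Beat 29 falls within Bdim.

Bdim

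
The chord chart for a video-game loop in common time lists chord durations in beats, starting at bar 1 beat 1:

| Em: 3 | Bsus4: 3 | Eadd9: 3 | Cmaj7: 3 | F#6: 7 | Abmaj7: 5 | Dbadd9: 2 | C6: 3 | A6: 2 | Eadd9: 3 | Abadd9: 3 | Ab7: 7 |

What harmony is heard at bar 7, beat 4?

Beat 4 of bar 7 is beat (7−1)×4 + 4 = 28 overall.
Running totals: Em ends at 3, Bsus4 ends at 6, Eadd9 ends at 9, Cmaj7 ends at 12, F#6 ends at 19, Abmaj7 ends at 24, Dbadd9 ends at 26, C6 ends at 29.
Beat 28 falls within C6.

C6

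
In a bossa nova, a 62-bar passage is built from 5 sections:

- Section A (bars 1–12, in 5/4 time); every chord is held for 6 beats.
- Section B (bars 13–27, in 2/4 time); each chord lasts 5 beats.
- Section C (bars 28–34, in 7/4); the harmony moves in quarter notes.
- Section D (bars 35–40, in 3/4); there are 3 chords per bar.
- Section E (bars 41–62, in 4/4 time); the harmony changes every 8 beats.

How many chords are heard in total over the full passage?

94 chords

A has 60 beats and chords last 6 each, so 10 chords.
B has 30 beats and chords last 5 each, so 6 chords.
C has 49 beats and chords last 1 each, so 49 chords.
D has 18 beats and chords last 1 each, so 18 chords.
E has 88 beats and chords last 8 each, so 11 chords.
Total: 10 + 6 + 49 + 18 + 11 = 94.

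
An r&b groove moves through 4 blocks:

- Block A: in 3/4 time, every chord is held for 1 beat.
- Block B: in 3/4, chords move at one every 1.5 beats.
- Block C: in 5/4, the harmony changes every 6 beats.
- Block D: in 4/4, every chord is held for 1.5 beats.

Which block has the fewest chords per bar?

Block C

A: 3/1 = 3 chords/bar.
B: 3/1.5 = 2 chords/bar.
C: 5/6 = 5/6 chords/bar.
D: 4/1.5 = 8/3 chords/bar.
Slowest is C at 5/6 chords/bar.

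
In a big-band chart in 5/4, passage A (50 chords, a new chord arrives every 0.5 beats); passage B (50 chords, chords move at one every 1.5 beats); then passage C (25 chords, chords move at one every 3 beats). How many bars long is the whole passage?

35 bars

A: 50 × 0.5 = 25 beats = 5 bars.
B: 50 × 1.5 = 75 beats = 15 bars.
C: 25 × 3 = 75 beats = 15 bars.
Total: 5 + 15 + 15 = 35 bars.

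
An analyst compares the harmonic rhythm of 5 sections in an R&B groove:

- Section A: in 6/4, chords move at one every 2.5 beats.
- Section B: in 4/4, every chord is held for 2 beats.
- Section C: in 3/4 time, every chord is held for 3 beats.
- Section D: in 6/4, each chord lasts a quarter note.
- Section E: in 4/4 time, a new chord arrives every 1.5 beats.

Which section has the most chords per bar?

Section D

A: each chord is 2.5 beats in 6/4, so 2.4 per bar.
B: each chord is 2 beats in 4/4, so 2 per bar.
C: each chord is 3 beats in 3/4, so 1 per bar.
D: each chord is 1 beat in 6/4, so 6 per bar.
E: each chord is 1.5 beats in 4/4, so 8/3 per bar.
Fastest is D at 6 chords/bar.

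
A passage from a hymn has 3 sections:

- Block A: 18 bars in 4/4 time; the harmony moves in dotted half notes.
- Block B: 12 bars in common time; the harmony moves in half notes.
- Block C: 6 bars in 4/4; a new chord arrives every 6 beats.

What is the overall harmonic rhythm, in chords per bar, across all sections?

13/9 chords per bar

A: 18 × 4 = 72 beats ÷ 3 = 24 chords.
B: 12 × 4 = 48 beats ÷ 2 = 24 chords.
C: 6 × 4 = 24 beats ÷ 6 = 4 chords.
Overall: 52 chords over 36 bars → 52/36 = 13/9 chords per bar.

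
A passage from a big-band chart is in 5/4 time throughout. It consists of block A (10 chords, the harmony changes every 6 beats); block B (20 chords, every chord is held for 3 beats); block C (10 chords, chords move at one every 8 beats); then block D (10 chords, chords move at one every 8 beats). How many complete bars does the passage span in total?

56 bars

A: 10 × 6 = 60 beats = 12 bars.
B: 20 × 3 = 60 beats = 12 bars.
C: 10 × 8 = 80 beats = 16 bars.
D: 10 × 8 = 80 beats = 16 bars.
Total: 12 + 12 + 16 + 16 = 56 bars.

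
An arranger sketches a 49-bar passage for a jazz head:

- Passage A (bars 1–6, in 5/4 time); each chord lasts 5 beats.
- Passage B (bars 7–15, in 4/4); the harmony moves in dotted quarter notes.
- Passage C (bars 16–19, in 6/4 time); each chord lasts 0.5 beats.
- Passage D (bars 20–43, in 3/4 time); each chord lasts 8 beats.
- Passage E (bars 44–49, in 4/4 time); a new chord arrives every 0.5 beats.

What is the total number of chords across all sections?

135 chords

A: 6 bars × 5 beats = 30 beats; 5 beats/chord → 6 chords.
B: 9 bars × 4 beats = 36 beats; 1.5 beats/chord → 24 chords.
C: 4 bars × 6 beats = 24 beats; 0.5 beats/chord → 48 chords.
D: 24 bars × 3 beats = 72 beats; 8 beats/chord → 9 chords.
E: 6 bars × 4 beats = 24 beats; 0.5 beats/chord → 48 chords.
Total: 6 + 24 + 48 + 9 + 48 = 135.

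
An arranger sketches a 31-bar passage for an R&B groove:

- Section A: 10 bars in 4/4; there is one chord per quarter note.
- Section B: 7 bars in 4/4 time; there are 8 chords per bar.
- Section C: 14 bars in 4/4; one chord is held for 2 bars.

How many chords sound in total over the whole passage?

103 chords

A: 10·4 = 40 beats, 40/1 = 40 chords.
B: 7·4 = 28 beats, 28/0.5 = 56 chords.
C: 14·4 = 56 beats, 56/8 = 7 chords.
Total: 40 + 56 + 7 = 103.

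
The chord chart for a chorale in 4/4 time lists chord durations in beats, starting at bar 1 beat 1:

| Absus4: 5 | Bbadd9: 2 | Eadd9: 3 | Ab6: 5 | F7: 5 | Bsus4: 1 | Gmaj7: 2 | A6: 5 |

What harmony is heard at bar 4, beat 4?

Beat 4 of bar 4 is beat (4−1)×4 + 4 = 16 overall.
Running totals: Absus4 ends at 5, Bbadd9 ends at 7, Eadd9 ends at 10, Ab6 ends at 15, F7 ends at 20.
Beat 16 falls within F7.

F7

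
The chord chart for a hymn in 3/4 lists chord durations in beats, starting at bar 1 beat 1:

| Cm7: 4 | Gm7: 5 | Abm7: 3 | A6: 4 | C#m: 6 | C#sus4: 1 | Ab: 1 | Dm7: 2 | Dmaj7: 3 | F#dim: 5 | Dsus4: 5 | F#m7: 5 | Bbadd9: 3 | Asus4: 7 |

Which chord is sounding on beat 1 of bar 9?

Beat 1 of bar 9 is beat (9−1)×3 + 1 = 25 overall.
Running totals: Cm7 ends at 4, Gm7 ends at 9, Abm7 ends at 12, A6 ends at 16, C#m ends at 22, C#sus4 ends at 23, Ab ends at 24, Dm7 ends at 26.
Beat 25 falls within Dm7.

Dm7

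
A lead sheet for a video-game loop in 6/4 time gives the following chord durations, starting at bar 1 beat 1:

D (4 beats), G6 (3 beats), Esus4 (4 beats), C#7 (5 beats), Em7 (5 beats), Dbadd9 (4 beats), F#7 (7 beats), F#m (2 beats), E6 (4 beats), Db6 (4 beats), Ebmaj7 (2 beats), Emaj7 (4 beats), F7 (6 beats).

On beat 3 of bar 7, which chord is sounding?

Beat 3 of bar 7 is beat (7−1)×6 + 3 = 39 overall.
Running totals: D ends at 4, G6 ends at 7, Esus4 ends at 11, C#7 ends at 16, Em7 ends at 21, Dbadd9 ends at 25, F#7 ends at 32, F#m ends at 34, E6 ends at 38, Db6 ends at 42.
Beat 39 falls within Db6.

Db6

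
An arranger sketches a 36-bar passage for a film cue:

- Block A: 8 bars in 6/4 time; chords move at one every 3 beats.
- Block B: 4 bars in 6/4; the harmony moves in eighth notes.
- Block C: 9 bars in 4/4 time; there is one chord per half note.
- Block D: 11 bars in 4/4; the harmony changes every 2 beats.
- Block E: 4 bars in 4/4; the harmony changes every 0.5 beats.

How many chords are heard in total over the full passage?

A: 8 bars × 6 beats = 48 beats; 3 beats/chord → 16 chords.
B: 4 bars × 6 beats = 24 beats; 0.5 beats/chord → 48 chords.
C: 9 bars × 4 beats = 36 beats; 2 beats/chord → 18 chords.
D: 11 bars × 4 beats = 44 beats; 2 beats/chord → 22 chords.
E: 4 bars × 4 beats = 16 beats; 0.5 beats/chord → 32 chords.
Total: 16 + 48 + 18 + 22 + 32 = 136.

136 chords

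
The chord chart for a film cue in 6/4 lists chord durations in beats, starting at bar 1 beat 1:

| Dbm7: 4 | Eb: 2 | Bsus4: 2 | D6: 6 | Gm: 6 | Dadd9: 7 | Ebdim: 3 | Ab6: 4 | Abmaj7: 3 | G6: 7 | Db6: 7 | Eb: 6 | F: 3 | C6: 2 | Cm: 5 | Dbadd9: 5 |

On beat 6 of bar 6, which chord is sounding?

Abmaj7

Beat 6 of bar 6 is beat (6−1)×6 + 6 = 36 overall.
Running totals: Dbm7 ends at 4, Eb ends at 6, Bsus4 ends at 8, D6 ends at 14, Gm ends at 20, Dadd9 ends at 27, Ebdim ends at 30, Ab6 ends at 34, Abmaj7 ends at 37.
Beat 36 falls within Abmaj7.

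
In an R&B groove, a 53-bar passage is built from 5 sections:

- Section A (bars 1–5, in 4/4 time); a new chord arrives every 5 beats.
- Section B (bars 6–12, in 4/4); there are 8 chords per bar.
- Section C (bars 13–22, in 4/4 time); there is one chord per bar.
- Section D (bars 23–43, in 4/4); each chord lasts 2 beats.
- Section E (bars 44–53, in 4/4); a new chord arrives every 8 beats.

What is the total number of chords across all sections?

A: 5·4 = 20 beats, 20/5 = 4 chords.
B: 7·4 = 28 beats, 28/0.5 = 56 chords.
C: 10·4 = 40 beats, 40/4 = 10 chords.
D: 21·4 = 84 beats, 84/2 = 42 chords.
E: 10·4 = 40 beats, 40/8 = 5 chords.
Total: 4 + 56 + 10 + 42 + 5 = 117.

117 chords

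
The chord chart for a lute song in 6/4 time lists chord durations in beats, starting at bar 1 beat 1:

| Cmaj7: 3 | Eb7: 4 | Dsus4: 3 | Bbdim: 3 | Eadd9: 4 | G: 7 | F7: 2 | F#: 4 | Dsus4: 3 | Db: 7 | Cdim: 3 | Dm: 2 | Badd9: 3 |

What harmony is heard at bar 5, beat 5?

F#

Beat 5 of bar 5 is beat (5−1)×6 + 5 = 29 overall.
Running totals: Cmaj7 ends at 3, Eb7 ends at 7, Dsus4 ends at 10, Bbdim ends at 13, Eadd9 ends at 17, G ends at 24, F7 ends at 26, F# ends at 30.
Beat 29 falls within F#.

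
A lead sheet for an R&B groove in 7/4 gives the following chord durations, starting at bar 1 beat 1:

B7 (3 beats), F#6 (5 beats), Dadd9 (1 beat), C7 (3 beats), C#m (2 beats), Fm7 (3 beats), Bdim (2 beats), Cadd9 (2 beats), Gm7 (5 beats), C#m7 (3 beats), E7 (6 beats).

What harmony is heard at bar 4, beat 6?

Beat 6 of bar 4 is beat (4−1)×7 + 6 = 27 overall.
Running totals: B7 ends at 3, F#6 ends at 8, Dadd9 ends at 9, C7 ends at 12, C#m ends at 14, Fm7 ends at 17, Bdim ends at 19, Cadd9 ends at 21, Gm7 ends at 26, C#m7 ends at 29.
Beat 27 falls within C#m7.

C#m7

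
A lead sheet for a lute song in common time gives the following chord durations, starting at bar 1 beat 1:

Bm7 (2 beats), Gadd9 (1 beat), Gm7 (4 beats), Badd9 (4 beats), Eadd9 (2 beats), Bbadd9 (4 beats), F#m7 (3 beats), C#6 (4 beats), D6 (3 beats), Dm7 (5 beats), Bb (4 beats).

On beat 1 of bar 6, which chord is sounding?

Beat 1 of bar 6 is beat (6−1)×4 + 1 = 21 overall.
Running totals: Bm7 ends at 2, Gadd9 ends at 3, Gm7 ends at 7, Badd9 ends at 11, Eadd9 ends at 13, Bbadd9 ends at 17, F#m7 ends at 20, C#6 ends at 24.
Beat 21 falls within C#6.

C#6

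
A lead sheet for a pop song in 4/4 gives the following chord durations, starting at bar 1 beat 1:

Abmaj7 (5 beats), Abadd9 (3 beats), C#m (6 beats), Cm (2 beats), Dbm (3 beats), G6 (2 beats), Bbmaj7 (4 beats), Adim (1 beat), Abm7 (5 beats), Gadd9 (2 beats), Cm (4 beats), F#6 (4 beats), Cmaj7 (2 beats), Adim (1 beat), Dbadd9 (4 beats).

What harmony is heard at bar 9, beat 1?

Beat 1 of bar 9 is beat (9−1)×4 + 1 = 33 overall.
Running totals: Abmaj7 ends at 5, Abadd9 ends at 8, C#m ends at 14, Cm ends at 16, Dbm ends at 19, G6 ends at 21, Bbmaj7 ends at 25, Adim ends at 26, Abm7 ends at 31, Gadd9 ends at 33.
Beat 33 falls within Gadd9.

Gadd9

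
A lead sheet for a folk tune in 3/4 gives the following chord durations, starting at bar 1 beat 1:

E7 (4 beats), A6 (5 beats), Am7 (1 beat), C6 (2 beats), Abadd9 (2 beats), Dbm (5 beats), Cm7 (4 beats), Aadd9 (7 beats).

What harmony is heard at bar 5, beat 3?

Beat 3 of bar 5 is beat (5−1)×3 + 3 = 15 overall.
Running totals: E7 ends at 4, A6 ends at 9, Am7 ends at 10, C6 ends at 12, Abadd9 ends at 14, Dbm ends at 19.
Beat 15 falls within Dbm.

Dbm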